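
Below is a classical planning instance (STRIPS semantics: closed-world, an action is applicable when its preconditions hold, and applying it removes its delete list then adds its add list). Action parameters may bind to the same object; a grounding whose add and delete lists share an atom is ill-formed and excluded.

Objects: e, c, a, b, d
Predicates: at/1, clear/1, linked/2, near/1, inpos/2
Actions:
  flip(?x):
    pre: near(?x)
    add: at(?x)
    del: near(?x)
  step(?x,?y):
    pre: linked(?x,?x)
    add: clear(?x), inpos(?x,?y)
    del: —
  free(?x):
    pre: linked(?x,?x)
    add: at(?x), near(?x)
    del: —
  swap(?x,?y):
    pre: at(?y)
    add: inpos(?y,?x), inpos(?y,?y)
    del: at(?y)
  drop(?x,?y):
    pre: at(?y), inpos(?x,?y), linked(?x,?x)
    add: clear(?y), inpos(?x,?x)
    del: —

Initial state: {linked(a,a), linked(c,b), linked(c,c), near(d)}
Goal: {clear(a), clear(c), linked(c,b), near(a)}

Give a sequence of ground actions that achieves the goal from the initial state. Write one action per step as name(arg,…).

1. step(c,e)  →  {clear(c), inpos(c,e), linked(a,a), linked(c,b), linked(c,c), near(d)}
2. step(a,e)  →  {clear(a), clear(c), inpos(a,e), inpos(c,e), linked(a,a), linked(c,b), linked(c,c), near(d)}
3. free(a)  →  {at(a), clear(a), clear(c), inpos(a,e), inpos(c,e), linked(a,a), linked(c,b), linked(c,c), near(a), near(d)}

step(c,e); step(a,e); free(a)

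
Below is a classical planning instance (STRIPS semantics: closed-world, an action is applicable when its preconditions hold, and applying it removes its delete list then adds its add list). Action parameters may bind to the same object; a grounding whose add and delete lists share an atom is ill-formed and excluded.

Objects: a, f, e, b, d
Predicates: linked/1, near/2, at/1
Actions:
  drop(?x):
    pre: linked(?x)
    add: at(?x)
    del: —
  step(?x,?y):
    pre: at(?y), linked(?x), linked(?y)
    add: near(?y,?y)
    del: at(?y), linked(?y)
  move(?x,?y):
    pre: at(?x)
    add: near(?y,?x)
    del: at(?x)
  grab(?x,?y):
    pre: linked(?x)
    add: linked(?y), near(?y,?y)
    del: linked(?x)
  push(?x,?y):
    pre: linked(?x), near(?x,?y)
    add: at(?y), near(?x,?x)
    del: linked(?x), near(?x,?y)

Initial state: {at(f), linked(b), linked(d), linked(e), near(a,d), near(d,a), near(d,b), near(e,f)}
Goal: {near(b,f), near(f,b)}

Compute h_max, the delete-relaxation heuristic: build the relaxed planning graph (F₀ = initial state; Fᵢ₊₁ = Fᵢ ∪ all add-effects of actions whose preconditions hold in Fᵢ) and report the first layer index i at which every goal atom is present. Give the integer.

F0 = init (8 atoms)
F1 = F0 ∪ {at(a), at(b), at(d), at(e), linked(a), linked(f), near(a,a), near(a,f), near(b,b), near(b,f), near(d,d), near(d,f), near(e,e), near(f,f)}  (22 atoms)
F2 = F1 ∪ {near(a,b), near(a,e), near(b,a), near(b,d), near(b,e), near(d,e), near(e,a), near(e,b), near(e,d), near(f,a), near(f,b), near(f,d), near(f,e)}  (35 atoms)
goal ⊆ F2  ⇒  h_max = 2

2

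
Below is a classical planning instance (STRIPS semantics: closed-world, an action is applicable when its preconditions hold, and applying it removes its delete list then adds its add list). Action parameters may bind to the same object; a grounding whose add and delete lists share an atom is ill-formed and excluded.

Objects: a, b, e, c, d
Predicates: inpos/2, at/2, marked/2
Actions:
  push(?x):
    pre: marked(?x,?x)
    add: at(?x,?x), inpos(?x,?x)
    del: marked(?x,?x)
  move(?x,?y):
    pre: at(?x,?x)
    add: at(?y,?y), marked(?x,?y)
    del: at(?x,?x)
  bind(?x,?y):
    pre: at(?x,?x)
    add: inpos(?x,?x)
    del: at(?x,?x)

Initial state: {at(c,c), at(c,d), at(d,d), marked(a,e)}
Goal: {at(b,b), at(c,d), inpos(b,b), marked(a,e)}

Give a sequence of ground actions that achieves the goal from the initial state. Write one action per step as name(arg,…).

1. move(c,b)  →  {at(b,b), at(c,d), at(d,d), marked(a,e), marked(c,b)}
2. bind(b,a)  →  {at(c,d), at(d,d), inpos(b,b), marked(a,e), marked(c,b)}
3. move(d,b)  →  {at(b,b), at(c,d), inpos(b,b), marked(a,e), marked(c,b), marked(d,b)}

move(c,b); bind(b,a); move(d,b)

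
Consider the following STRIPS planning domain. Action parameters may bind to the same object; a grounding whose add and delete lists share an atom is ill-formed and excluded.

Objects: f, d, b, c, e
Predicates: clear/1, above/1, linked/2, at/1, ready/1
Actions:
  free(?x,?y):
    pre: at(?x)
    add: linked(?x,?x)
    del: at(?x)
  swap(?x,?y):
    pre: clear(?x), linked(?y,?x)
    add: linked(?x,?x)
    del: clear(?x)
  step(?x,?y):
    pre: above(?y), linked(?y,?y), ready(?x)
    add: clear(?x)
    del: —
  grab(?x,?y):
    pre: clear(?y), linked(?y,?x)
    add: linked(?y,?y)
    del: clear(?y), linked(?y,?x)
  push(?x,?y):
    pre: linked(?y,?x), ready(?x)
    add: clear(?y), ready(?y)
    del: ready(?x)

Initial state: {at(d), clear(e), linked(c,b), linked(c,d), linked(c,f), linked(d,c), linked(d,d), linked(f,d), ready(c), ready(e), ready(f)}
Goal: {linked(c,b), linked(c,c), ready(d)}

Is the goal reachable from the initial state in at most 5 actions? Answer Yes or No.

1. push(f,c)  →  {at(d), clear(c), clear(e), linked(c,b), linked(c,d), linked(c,f), linked(d,c), linked(d,d), linked(f,d), ready(c), ready(e)}
2. swap(c,d)  →  {at(d), clear(e), linked(c,b), linked(c,c), linked(c,d), linked(c,f), linked(d,c), linked(d,d), linked(f,d), ready(c), ready(e)}
3. push(c,d)  →  {at(d), clear(d), clear(e), linked(c,b), linked(c,c), linked(c,d), linked(c,f), linked(d,c), linked(d,d), linked(f,d), ready(d), ready(e)}
optimal plan length = 3; 3 ≤ 5

Yes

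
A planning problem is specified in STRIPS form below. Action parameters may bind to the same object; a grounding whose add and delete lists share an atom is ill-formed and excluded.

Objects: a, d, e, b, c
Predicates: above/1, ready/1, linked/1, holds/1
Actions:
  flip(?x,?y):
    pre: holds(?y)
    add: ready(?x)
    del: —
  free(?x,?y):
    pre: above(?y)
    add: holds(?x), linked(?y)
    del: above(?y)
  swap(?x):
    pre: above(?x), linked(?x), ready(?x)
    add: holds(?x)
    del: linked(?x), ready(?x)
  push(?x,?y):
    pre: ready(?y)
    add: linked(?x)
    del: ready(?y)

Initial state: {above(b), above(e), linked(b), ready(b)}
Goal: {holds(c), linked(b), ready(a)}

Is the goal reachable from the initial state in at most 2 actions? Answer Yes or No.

1. free(c,e)  →  {above(b), holds(c), linked(b), linked(e), ready(b)}
2. flip(a,c)  →  {above(b), holds(c), linked(b), linked(e), ready(a), ready(b)}
optimal plan length = 2; 2 ≤ 2

Yes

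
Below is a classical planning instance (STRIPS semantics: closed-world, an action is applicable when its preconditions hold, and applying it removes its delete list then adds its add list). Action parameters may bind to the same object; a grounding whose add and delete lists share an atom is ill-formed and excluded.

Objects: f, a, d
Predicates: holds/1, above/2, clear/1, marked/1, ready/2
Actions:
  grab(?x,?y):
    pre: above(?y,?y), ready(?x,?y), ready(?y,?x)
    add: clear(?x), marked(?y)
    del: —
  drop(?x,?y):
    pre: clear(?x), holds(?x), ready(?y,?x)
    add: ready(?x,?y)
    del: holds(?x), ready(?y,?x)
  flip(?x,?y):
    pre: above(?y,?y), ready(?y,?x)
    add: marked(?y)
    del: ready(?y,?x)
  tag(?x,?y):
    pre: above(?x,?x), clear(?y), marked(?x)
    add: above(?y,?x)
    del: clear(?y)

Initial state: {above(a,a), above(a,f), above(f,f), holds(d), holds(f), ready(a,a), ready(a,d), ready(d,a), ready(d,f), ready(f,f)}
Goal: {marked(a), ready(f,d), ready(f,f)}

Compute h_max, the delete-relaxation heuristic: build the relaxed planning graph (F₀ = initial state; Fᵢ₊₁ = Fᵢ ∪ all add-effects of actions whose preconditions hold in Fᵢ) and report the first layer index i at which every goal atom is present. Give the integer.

F0 = init (10 atoms)
F1 = F0 ∪ {clear(a), clear(d), clear(f), marked(a), marked(f)}  (15 atoms)
F2 = F1 ∪ {above(d,a), above(d,f), above(f,a), ready(f,d)}  (19 atoms)
goal ⊆ F2  ⇒  h_max = 2

2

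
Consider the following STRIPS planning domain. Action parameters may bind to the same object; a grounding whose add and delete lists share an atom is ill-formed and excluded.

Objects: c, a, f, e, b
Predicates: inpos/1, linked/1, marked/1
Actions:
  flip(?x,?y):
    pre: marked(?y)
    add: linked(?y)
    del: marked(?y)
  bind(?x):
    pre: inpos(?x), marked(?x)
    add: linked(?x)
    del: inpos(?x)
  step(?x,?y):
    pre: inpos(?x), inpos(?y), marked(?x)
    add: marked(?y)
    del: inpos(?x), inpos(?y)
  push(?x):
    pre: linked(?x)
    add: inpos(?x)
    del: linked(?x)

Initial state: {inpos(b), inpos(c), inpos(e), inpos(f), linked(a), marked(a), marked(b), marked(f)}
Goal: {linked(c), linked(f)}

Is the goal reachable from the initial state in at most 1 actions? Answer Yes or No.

1. flip(c,f)  →  {inpos(b), inpos(c), inpos(e), inpos(f), linked(a), linked(f), marked(a), marked(b)}
2. step(b,c)  →  {inpos(e), inpos(f), linked(a), linked(f), marked(a), marked(b), marked(c)}
3. flip(c,c)  →  {inpos(e), inpos(f), linked(a), linked(c), linked(f), marked(a), marked(b)}
optimal plan length = 3; 3 > 1

No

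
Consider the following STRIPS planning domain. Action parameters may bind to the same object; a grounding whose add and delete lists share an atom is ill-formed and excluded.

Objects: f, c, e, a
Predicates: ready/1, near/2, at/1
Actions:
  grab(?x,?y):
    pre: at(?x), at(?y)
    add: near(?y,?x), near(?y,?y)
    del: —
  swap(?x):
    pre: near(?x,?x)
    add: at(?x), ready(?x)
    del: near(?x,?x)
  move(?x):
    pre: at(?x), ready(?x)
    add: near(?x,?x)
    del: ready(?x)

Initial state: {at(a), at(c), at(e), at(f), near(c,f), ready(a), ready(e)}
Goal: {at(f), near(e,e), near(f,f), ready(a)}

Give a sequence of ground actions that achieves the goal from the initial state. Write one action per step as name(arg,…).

1. grab(f,f)  →  {at(a), at(c), at(e), at(f), near(c,f), near(f,f), ready(a), ready(e)}
2. grab(f,e)  →  {at(a), at(c), at(e), at(f), near(c,f), near(e,e), near(e,f), near(f,f), ready(a), ready(e)}

grab(f,f); grab(f,e)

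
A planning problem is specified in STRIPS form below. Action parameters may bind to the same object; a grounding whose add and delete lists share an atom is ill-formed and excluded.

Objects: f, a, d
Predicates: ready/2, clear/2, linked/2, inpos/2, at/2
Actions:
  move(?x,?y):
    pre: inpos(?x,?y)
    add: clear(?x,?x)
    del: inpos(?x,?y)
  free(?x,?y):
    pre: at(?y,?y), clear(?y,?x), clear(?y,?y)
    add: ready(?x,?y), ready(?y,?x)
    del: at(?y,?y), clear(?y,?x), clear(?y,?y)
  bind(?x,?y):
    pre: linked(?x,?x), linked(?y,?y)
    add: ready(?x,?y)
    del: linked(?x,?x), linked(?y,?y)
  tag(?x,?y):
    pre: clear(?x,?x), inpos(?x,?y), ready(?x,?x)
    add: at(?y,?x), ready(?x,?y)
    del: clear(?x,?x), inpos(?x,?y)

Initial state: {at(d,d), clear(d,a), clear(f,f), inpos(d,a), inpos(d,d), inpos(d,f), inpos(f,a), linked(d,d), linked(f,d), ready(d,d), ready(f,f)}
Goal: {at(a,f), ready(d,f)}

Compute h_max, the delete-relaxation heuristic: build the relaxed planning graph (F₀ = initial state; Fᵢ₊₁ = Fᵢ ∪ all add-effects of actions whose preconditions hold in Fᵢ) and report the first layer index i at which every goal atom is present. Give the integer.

2

F0 = init (11 atoms)
F1 = F0 ∪ {at(a,f), clear(d,d), ready(f,a)}  (14 atoms)
F2 = F1 ∪ {at(a,d), at(f,d), ready(a,d), ready(d,a), ready(d,f)}  (19 atoms)
goal ⊆ F2  ⇒  h_max = 2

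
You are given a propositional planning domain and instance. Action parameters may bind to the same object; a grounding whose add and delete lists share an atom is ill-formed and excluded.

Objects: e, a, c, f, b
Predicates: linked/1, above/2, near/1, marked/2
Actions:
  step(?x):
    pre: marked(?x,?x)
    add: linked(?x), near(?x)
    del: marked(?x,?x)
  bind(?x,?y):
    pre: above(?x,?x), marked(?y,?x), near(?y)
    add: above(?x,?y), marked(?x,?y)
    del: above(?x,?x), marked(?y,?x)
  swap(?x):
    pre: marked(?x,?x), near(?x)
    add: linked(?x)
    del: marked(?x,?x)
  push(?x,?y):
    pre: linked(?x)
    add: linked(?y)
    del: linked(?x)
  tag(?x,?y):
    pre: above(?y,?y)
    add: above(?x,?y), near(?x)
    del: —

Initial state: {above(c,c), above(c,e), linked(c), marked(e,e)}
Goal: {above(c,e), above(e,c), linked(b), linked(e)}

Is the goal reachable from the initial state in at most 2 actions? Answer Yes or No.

1. step(e)  →  {above(c,c), above(c,e), linked(c), linked(e), near(e)}
2. push(c,b)  →  {above(c,c), above(c,e), linked(b), linked(e), near(e)}
3. tag(e,c)  →  {above(c,c), above(c,e), above(e,c), linked(b), linked(e), near(e)}
optimal plan length = 3; 3 > 2

No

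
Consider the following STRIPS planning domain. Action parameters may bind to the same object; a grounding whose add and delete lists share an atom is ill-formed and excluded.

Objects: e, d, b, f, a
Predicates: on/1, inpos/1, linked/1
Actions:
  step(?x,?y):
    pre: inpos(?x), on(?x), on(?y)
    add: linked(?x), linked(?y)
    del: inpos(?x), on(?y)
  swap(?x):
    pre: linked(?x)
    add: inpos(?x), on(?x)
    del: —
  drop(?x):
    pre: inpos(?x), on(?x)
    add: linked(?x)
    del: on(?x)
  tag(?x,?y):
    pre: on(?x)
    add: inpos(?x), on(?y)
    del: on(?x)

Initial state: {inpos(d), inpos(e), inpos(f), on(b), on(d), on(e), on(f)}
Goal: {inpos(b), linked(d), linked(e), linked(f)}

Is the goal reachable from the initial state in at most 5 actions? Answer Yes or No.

Yes

1. step(e,e)  →  {inpos(d), inpos(f), linked(e), on(b), on(d), on(f)}
2. step(d,f)  →  {inpos(f), linked(d), linked(e), linked(f), on(b), on(d)}
3. tag(b,e)  →  {inpos(b), inpos(f), linked(d), linked(e), linked(f), on(d), on(e)}
optimal plan length = 3; 3 ≤ 5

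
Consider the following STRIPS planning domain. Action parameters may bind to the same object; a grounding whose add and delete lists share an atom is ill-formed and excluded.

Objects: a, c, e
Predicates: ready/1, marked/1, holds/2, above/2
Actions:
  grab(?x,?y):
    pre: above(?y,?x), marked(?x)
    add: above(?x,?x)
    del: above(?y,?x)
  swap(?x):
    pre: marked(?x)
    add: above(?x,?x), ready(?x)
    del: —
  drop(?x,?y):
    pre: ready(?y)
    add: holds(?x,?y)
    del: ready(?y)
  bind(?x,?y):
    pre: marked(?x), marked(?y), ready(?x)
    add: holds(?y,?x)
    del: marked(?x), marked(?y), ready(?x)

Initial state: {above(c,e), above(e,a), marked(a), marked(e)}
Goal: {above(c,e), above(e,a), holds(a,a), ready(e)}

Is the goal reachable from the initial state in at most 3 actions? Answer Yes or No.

1. swap(a)  →  {above(a,a), above(c,e), above(e,a), marked(a), marked(e), ready(a)}
2. swap(e)  →  {above(a,a), above(c,e), above(e,a), above(e,e), marked(a), marked(e), ready(a), ready(e)}
3. drop(a,a)  →  {above(a,a), above(c,e), above(e,a), above(e,e), holds(a,a), marked(a), marked(e), ready(e)}
optimal plan length = 3; 3 ≤ 3

Yes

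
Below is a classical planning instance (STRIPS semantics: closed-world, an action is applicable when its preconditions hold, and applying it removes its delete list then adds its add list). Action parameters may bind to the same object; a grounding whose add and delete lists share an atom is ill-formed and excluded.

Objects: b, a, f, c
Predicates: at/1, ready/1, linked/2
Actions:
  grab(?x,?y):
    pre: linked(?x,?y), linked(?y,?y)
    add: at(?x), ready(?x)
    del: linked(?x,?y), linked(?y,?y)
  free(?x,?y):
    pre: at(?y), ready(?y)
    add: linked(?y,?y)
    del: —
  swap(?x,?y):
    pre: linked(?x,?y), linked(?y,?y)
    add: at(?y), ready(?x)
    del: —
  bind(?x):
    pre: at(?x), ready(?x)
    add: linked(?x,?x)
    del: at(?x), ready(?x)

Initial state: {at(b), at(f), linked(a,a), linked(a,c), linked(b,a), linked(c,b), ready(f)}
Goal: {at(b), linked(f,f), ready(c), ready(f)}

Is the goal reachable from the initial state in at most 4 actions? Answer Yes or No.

Yes

1. grab(b,a)  →  {at(b), at(f), linked(a,c), linked(c,b), ready(b), ready(f)}
2. free(b,b)  →  {at(b), at(f), linked(a,c), linked(b,b), linked(c,b), ready(b), ready(f)}
3. grab(c,b)  →  {at(b), at(c), at(f), linked(a,c), ready(b), ready(c), ready(f)}
4. free(b,f)  →  {at(b), at(c), at(f), linked(a,c), linked(f,f), ready(b), ready(c), ready(f)}
optimal plan length = 4; 4 ≤ 4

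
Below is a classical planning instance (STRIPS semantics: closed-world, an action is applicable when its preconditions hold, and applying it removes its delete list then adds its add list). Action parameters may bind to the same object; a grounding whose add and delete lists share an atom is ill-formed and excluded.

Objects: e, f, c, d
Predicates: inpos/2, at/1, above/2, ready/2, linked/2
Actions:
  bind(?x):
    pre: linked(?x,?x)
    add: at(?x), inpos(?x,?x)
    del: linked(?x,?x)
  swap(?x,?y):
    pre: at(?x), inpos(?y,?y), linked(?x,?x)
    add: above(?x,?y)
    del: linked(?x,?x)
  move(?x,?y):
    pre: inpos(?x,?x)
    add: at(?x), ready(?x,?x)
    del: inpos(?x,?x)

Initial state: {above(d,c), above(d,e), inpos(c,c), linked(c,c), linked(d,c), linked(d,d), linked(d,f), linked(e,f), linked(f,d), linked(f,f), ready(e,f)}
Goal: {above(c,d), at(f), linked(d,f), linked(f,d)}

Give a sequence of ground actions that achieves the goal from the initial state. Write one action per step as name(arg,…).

bind(f); bind(d); move(c,e); swap(c,d)

1. bind(f)  →  {above(d,c), above(d,e), at(f), inpos(c,c), inpos(f,f), linked(c,c), linked(d,c), linked(d,d), linked(d,f), linked(e,f), linked(f,d), ready(e,f)}
2. bind(d)  →  {above(d,c), above(d,e), at(d), at(f), inpos(c,c), inpos(d,d), inpos(f,f), linked(c,c), linked(d,c), linked(d,f), linked(e,f), linked(f,d), ready(e,f)}
3. move(c,e)  →  {above(d,c), above(d,e), at(c), at(d), at(f), inpos(d,d), inpos(f,f), linked(c,c), linked(d,c), linked(d,f), linked(e,f), linked(f,d), ready(c,c), ready(e,f)}
4. swap(c,d)  →  {above(c,d), above(d,c), above(d,e), at(c), at(d), at(f), inpos(d,d), inpos(f,f), linked(d,c), linked(d,f), linked(e,f), linked(f,d), ready(c,c), ready(e,f)}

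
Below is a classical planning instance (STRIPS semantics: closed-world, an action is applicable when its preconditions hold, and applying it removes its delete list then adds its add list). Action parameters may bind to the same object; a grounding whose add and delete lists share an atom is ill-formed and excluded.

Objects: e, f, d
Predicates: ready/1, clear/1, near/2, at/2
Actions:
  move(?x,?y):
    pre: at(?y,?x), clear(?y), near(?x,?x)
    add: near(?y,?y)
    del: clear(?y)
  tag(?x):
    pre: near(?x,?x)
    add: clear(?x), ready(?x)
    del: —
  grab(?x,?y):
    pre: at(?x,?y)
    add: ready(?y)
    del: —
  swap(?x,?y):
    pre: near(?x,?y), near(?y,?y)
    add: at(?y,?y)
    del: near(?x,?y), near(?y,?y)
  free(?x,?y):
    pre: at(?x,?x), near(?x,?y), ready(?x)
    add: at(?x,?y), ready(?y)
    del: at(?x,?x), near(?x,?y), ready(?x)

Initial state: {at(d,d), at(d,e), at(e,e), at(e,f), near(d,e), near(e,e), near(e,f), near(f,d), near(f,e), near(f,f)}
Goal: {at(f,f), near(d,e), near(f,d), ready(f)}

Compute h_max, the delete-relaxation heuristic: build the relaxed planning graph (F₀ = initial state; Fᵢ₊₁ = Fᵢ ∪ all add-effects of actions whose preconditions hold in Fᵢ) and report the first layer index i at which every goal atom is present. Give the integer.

1

F0 = init (10 atoms)
F1 = F0 ∪ {at(f,f), clear(e), clear(f), ready(d), ready(e), ready(f)}  (16 atoms)
goal ⊆ F1  ⇒  h_max = 1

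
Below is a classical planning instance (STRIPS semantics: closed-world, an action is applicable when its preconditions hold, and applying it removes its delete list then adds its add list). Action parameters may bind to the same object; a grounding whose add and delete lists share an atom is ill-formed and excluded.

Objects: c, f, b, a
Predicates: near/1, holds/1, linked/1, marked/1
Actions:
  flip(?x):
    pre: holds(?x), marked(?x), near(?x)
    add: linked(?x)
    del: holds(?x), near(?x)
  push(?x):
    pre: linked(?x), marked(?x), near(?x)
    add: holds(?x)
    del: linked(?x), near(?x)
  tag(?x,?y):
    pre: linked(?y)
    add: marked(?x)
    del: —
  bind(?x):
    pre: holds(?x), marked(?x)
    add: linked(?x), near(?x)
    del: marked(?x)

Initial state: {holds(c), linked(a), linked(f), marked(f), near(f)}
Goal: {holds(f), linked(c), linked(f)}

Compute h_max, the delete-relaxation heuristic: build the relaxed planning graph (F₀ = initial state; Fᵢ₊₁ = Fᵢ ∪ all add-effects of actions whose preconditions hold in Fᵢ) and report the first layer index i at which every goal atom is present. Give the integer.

2

F0 = init (5 atoms)
F1 = F0 ∪ {holds(f), marked(a), marked(b), marked(c)}  (9 atoms)
F2 = F1 ∪ {linked(c), near(c)}  (11 atoms)
goal ⊆ F2  ⇒  h_max = 2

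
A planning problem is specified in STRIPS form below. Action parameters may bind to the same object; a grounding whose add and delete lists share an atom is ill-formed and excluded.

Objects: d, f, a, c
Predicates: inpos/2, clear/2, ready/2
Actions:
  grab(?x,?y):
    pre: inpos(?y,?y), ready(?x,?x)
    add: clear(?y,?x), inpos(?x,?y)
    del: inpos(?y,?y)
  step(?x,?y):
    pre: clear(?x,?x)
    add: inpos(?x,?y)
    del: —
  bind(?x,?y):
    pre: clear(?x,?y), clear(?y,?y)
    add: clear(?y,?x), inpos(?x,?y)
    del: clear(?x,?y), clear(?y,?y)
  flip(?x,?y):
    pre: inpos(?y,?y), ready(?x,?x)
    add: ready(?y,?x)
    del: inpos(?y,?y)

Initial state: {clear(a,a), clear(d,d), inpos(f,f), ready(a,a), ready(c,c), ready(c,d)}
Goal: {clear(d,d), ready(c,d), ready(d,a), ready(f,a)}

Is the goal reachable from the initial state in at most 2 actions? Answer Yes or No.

No

1. step(d,d)  →  {clear(a,a), clear(d,d), inpos(d,d), inpos(f,f), ready(a,a), ready(c,c), ready(c,d)}
2. flip(a,d)  →  {clear(a,a), clear(d,d), inpos(f,f), ready(a,a), ready(c,c), ready(c,d), ready(d,a)}
3. flip(a,f)  →  {clear(a,a), clear(d,d), ready(a,a), ready(c,c), ready(c,d), ready(d,a), ready(f,a)}
optimal plan length = 3; 3 > 2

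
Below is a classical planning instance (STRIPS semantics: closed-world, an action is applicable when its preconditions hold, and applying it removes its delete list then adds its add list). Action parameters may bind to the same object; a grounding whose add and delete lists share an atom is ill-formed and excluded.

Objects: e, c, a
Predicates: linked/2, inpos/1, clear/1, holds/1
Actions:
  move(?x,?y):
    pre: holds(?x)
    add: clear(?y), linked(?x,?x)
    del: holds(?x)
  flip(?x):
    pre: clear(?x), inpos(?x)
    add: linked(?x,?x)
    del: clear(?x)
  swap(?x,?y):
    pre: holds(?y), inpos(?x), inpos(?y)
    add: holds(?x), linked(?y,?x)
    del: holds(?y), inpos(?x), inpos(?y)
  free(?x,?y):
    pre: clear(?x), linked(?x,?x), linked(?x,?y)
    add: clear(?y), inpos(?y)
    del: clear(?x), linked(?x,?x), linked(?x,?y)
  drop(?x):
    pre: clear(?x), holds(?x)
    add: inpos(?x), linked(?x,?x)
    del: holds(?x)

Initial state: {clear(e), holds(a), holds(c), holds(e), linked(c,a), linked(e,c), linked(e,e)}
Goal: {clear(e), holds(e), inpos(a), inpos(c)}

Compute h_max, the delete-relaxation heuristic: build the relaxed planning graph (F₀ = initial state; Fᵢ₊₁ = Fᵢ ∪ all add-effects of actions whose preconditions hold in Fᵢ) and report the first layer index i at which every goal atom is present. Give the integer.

F0 = init (7 atoms)
F1 = F0 ∪ {clear(a), clear(c), inpos(c), inpos(e), linked(a,a), linked(c,c)}  (13 atoms)
F2 = F1 ∪ {inpos(a), linked(c,e)}  (15 atoms)
goal ⊆ F2  ⇒  h_max = 2

2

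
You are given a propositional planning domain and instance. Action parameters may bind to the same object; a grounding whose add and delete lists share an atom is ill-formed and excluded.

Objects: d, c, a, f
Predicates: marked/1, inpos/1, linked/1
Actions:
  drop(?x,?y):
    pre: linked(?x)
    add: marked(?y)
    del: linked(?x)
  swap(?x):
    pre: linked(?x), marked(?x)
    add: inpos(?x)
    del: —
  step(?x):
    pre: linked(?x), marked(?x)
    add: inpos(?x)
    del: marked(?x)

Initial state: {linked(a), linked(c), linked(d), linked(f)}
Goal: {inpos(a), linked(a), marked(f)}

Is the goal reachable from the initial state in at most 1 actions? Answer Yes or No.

1. drop(d,a)  →  {linked(a), linked(c), linked(f), marked(a)}
2. drop(c,f)  →  {linked(a), linked(f), marked(a), marked(f)}
3. swap(a)  →  {inpos(a), linked(a), linked(f), marked(a), marked(f)}
optimal plan length = 3; 3 > 1

No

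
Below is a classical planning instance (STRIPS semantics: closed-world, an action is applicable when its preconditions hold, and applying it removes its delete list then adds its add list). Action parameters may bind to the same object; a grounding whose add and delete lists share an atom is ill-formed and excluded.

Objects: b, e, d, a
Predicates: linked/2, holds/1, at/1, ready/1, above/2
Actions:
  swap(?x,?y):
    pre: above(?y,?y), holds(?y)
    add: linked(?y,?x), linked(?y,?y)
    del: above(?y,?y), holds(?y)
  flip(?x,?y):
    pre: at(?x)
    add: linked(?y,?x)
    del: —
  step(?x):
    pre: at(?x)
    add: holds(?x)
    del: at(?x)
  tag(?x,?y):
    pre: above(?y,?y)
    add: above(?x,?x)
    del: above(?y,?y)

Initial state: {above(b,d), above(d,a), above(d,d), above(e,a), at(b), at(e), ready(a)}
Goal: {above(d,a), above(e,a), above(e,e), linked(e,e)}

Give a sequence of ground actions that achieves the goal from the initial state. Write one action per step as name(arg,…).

flip(e,e); tag(e,d)

1. flip(e,e)  →  {above(b,d), above(d,a), above(d,d), above(e,a), at(b), at(e), linked(e,e), ready(a)}
2. tag(e,d)  →  {above(b,d), above(d,a), above(e,a), above(e,e), at(b), at(e), linked(e,e), ready(a)}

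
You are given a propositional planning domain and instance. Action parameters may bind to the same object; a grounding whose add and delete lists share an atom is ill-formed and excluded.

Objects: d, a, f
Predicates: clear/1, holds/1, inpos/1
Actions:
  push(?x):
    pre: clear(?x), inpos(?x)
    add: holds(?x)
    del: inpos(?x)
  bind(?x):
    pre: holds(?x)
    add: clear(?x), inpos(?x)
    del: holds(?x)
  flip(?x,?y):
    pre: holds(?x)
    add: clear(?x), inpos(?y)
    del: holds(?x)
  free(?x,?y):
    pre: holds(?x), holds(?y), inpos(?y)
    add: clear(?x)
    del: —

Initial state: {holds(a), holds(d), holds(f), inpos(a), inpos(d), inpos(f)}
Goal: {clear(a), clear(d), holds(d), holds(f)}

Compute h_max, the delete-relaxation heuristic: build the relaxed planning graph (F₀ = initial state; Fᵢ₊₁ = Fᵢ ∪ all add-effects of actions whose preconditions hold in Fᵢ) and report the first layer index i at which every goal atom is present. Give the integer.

F0 = init (6 atoms)
F1 = F0 ∪ {clear(a), clear(d), clear(f)}  (9 atoms)
goal ⊆ F1  ⇒  h_max = 1

1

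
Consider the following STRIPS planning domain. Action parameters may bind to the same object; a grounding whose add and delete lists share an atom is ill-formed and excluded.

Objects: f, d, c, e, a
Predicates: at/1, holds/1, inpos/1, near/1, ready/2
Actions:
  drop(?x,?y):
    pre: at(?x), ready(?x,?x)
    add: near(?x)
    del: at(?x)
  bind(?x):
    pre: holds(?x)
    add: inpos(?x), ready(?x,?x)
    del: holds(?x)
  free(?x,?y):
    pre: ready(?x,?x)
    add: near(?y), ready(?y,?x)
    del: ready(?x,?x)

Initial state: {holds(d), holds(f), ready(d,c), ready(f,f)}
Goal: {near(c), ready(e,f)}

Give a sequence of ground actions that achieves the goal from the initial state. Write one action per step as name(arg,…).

bind(d); free(f,e); free(d,c)

1. bind(d)  →  {holds(f), inpos(d), ready(d,c), ready(d,d), ready(f,f)}
2. free(f,e)  →  {holds(f), inpos(d), near(e), ready(d,c), ready(d,d), ready(e,f)}
3. free(d,c)  →  {holds(f), inpos(d), near(c), near(e), ready(c,d), ready(d,c), ready(e,f)}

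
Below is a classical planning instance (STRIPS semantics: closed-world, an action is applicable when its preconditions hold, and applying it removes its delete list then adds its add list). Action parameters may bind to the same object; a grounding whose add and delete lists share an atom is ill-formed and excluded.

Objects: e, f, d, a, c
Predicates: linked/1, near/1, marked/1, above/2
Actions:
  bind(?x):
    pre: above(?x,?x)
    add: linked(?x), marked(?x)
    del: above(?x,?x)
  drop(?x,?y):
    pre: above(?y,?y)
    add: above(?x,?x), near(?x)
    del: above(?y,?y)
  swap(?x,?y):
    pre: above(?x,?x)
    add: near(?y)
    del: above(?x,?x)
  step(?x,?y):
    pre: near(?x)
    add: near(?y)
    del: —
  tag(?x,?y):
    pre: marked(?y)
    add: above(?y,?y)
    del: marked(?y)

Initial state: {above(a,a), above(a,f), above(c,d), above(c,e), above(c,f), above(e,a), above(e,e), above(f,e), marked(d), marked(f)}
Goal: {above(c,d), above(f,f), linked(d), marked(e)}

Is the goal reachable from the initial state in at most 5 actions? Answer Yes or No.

1. bind(e)  →  {above(a,a), above(a,f), above(c,d), above(c,e), above(c,f), above(e,a), above(f,e), linked(e), marked(d), marked(e), marked(f)}
2. drop(f,a)  →  {above(a,f), above(c,d), above(c,e), above(c,f), above(e,a), above(f,e), above(f,f), linked(e), marked(d), marked(e), marked(f), near(f)}
3. tag(e,d)  →  {above(a,f), above(c,d), above(c,e), above(c,f), above(d,d), above(e,a), above(f,e), above(f,f), linked(e), marked(e), marked(f), near(f)}
4. bind(d)  →  {above(a,f), above(c,d), above(c,e), above(c,f), above(e,a), above(f,e), above(f,f), linked(d), linked(e), marked(d), marked(e), marked(f), near(f)}
optimal plan length = 4; 4 ≤ 5

Yes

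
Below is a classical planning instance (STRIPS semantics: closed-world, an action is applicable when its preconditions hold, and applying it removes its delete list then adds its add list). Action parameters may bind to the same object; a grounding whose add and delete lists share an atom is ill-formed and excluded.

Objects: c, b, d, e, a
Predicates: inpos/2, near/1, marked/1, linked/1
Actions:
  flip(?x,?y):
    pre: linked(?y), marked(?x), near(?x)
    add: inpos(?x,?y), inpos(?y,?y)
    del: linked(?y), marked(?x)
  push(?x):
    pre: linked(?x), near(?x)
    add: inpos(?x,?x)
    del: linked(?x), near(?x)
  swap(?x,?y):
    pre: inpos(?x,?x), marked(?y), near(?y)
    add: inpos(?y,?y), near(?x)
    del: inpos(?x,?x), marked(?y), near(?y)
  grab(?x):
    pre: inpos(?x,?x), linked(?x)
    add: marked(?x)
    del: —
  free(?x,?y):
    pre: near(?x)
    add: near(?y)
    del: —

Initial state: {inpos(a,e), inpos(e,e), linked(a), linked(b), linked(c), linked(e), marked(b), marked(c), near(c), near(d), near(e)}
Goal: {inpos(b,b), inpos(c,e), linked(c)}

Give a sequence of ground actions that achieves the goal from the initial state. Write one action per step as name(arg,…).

1. flip(c,e)  →  {inpos(a,e), inpos(c,e), inpos(e,e), linked(a), linked(b), linked(c), marked(b), near(c), near(d), near(e)}
2. free(c,b)  →  {inpos(a,e), inpos(c,e), inpos(e,e), linked(a), linked(b), linked(c), marked(b), near(b), near(c), near(d), near(e)}
3. flip(b,b)  →  {inpos(a,e), inpos(b,b), inpos(c,e), inpos(e,e), linked(a), linked(c), near(b), near(c), near(d), near(e)}

flip(c,e); free(c,b); flip(b,b)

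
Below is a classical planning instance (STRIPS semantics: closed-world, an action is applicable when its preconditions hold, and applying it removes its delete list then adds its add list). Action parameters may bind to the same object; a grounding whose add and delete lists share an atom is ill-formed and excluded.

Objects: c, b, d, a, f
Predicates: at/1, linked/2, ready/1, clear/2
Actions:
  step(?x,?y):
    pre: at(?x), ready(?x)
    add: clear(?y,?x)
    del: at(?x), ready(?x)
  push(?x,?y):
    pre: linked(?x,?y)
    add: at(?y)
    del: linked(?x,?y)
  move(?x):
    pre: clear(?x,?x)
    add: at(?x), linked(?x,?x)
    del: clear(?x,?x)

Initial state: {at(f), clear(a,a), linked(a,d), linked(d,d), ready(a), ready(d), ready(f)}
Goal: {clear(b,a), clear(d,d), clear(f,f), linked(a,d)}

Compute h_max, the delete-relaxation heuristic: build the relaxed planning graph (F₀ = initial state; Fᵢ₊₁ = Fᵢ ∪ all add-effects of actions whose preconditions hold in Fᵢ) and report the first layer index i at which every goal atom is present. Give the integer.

2

F0 = init (7 atoms)
F1 = F0 ∪ {at(a), at(d), clear(a,f), clear(b,f), clear(c,f), clear(d,f), clear(f,f), linked(a,a)}  (15 atoms)
F2 = F1 ∪ {clear(a,d), clear(b,a), clear(b,d), clear(c,a), clear(c,d), clear(d,a), clear(d,d), clear(f,a), clear(f,d), linked(f,f)}  (25 atoms)
goal ⊆ F2  ⇒  h_max = 2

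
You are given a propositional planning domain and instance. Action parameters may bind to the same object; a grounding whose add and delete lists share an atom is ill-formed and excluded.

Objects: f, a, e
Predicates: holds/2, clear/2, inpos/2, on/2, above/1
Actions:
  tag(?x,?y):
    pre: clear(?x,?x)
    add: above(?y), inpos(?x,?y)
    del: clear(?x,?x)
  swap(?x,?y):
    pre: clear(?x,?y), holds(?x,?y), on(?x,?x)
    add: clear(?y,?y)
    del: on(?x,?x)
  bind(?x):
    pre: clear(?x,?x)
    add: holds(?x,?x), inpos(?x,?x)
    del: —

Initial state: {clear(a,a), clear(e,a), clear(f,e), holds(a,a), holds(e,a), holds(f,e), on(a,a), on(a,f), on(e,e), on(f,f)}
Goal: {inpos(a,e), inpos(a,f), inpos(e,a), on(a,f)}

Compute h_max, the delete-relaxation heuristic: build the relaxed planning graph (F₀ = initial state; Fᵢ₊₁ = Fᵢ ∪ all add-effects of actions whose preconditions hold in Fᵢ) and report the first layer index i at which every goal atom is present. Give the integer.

2

F0 = init (10 atoms)
F1 = F0 ∪ {above(a), above(e), above(f), clear(e,e), inpos(a,a), inpos(a,e), inpos(a,f)}  (17 atoms)
F2 = F1 ∪ {holds(e,e), inpos(e,a), inpos(e,e), inpos(e,f)}  (21 atoms)
goal ⊆ F2  ⇒  h_max = 2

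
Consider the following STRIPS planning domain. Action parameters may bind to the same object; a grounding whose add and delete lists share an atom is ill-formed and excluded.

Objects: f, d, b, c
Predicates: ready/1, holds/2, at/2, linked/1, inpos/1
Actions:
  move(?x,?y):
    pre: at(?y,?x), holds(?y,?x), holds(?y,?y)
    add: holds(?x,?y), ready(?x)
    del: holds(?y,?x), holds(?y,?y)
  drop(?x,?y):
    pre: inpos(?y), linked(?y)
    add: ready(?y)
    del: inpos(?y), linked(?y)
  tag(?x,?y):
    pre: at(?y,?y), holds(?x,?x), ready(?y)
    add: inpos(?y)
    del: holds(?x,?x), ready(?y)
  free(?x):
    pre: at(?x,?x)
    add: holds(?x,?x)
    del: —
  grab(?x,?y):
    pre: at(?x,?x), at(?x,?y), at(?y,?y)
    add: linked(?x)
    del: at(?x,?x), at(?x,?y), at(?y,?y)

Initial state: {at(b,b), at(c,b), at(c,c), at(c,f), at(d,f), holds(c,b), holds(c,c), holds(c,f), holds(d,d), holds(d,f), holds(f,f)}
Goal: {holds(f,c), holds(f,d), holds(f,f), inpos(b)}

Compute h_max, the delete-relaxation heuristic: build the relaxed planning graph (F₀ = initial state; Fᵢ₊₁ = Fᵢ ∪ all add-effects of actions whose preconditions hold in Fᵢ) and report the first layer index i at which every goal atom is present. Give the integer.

F0 = init (11 atoms)
F1 = F0 ∪ {holds(b,b), holds(b,c), holds(f,c), holds(f,d), linked(b), linked(c), ready(b), ready(f)}  (19 atoms)
F2 = F1 ∪ {inpos(b)}  (20 atoms)
goal ⊆ F2  ⇒  h_max = 2

2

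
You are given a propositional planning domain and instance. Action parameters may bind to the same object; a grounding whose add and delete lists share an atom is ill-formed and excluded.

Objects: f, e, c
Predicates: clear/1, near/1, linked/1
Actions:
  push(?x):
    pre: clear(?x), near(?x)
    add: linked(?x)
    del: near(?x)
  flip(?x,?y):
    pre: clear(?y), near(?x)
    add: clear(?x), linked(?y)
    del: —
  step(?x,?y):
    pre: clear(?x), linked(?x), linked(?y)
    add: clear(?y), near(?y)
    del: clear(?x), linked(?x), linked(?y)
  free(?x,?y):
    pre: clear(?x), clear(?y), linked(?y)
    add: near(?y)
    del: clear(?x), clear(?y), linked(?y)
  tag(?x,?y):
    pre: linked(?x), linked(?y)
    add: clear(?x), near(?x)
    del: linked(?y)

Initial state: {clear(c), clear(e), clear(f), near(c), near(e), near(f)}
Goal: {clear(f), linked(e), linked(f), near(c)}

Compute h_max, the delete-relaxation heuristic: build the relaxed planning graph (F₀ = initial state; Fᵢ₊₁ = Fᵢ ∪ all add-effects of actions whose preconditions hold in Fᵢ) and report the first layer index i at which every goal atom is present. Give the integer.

F0 = init (6 atoms)
F1 = F0 ∪ {linked(c), linked(e), linked(f)}  (9 atoms)
goal ⊆ F1  ⇒  h_max = 1

1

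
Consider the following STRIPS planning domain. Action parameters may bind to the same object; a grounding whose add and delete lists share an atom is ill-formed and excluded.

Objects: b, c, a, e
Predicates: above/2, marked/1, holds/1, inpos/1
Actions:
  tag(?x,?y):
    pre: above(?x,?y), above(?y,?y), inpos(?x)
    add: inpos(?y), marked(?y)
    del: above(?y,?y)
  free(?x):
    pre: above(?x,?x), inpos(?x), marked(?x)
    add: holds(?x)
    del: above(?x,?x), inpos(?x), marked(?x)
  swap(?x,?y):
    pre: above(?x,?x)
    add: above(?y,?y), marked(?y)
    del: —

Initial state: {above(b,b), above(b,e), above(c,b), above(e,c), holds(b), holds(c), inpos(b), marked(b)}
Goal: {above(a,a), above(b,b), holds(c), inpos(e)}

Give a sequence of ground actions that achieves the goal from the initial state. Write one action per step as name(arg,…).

swap(b,a); swap(b,e); tag(b,e)

1. swap(b,a)  →  {above(a,a), above(b,b), above(b,e), above(c,b), above(e,c), holds(b), holds(c), inpos(b), marked(a), marked(b)}
2. swap(b,e)  →  {above(a,a), above(b,b), above(b,e), above(c,b), above(e,c), above(e,e), holds(b), holds(c), inpos(b), marked(a), marked(b), marked(e)}
3. tag(b,e)  →  {above(a,a), above(b,b), above(b,e), above(c,b), above(e,c), holds(b), holds(c), inpos(b), inpos(e), marked(a), marked(b), marked(e)}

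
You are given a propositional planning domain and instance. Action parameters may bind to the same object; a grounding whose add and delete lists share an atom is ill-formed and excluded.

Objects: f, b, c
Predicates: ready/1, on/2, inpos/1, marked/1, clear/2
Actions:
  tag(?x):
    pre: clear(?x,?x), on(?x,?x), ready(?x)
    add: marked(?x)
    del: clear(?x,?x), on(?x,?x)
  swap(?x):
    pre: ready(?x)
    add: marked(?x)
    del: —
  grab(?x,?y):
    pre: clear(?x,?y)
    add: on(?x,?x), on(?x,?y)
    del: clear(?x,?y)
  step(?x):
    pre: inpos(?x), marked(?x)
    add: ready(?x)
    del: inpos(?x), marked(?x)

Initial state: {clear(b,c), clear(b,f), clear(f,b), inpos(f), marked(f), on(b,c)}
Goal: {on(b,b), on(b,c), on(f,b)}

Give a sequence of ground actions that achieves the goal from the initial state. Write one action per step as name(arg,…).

1. grab(f,b)  →  {clear(b,c), clear(b,f), inpos(f), marked(f), on(b,c), on(f,b), on(f,f)}
2. grab(b,f)  →  {clear(b,c), inpos(f), marked(f), on(b,b), on(b,c), on(b,f), on(f,b), on(f,f)}

grab(f,b); grab(b,f)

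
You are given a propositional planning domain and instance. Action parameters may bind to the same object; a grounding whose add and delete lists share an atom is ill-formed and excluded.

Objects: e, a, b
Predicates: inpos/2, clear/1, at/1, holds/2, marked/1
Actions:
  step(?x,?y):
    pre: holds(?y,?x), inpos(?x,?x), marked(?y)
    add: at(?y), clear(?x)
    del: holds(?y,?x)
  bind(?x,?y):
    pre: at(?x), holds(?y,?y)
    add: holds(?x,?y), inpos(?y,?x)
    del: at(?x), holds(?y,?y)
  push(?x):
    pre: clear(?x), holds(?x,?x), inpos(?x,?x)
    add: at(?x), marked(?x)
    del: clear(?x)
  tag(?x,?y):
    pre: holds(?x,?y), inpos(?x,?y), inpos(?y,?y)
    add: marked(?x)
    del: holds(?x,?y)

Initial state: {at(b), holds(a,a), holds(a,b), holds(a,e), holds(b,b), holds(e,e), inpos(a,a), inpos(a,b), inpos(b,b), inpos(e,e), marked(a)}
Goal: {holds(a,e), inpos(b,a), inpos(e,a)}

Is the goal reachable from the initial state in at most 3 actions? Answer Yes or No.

1. step(e,a)  →  {at(a), at(b), clear(e), holds(a,a), holds(a,b), holds(b,b), holds(e,e), inpos(a,a), inpos(a,b), inpos(b,b), inpos(e,e), marked(a)}
2. bind(a,e)  →  {at(b), clear(e), holds(a,a), holds(a,b), holds(a,e), holds(b,b), inpos(a,a), inpos(a,b), inpos(b,b), inpos(e,a), inpos(e,e), marked(a)}
3. step(a,a)  →  {at(a), at(b), clear(a), clear(e), holds(a,b), holds(a,e), holds(b,b), inpos(a,a), inpos(a,b), inpos(b,b), inpos(e,a), inpos(e,e), marked(a)}
4. bind(a,b)  →  {at(b), clear(a), clear(e), holds(a,b), holds(a,e), inpos(a,a), inpos(a,b), inpos(b,a), inpos(b,b), inpos(e,a), inpos(e,e), marked(a)}
optimal plan length = 4; 4 > 3

No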